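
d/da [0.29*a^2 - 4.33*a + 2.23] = 0.58*a - 4.33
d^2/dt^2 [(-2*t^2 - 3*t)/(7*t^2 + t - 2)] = 14*(-19*t^3 - 12*t^2 - 18*t - 2)/(343*t^6 + 147*t^5 - 273*t^4 - 83*t^3 + 78*t^2 + 12*t - 8)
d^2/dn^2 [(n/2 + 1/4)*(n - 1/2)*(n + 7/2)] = 3*n + 7/2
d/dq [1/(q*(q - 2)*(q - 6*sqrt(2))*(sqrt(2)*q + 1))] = (-sqrt(2)*q*(q - 2)*(q - 6*sqrt(2)) - q*(q - 2)*(sqrt(2)*q + 1) - q*(q - 6*sqrt(2))*(sqrt(2)*q + 1) - (q - 2)*(q - 6*sqrt(2))*(sqrt(2)*q + 1))/(q^2*(q - 2)^2*(q - 6*sqrt(2))^2*(sqrt(2)*q + 1)^2)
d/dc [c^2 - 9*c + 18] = 2*c - 9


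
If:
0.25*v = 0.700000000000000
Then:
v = 2.80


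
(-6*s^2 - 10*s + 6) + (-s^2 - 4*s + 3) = -7*s^2 - 14*s + 9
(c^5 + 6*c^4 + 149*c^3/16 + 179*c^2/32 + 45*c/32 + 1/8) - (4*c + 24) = c^5 + 6*c^4 + 149*c^3/16 + 179*c^2/32 - 83*c/32 - 191/8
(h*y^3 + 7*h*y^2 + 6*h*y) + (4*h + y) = h*y^3 + 7*h*y^2 + 6*h*y + 4*h + y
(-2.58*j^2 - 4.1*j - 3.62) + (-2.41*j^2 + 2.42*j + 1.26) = -4.99*j^2 - 1.68*j - 2.36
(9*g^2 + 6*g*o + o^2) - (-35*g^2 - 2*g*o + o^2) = 44*g^2 + 8*g*o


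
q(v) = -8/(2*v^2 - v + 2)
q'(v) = -8*(1 - 4*v)/(2*v^2 - v + 2)^2 = 8*(4*v - 1)/(2*v^2 - v + 2)^2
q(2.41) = -0.71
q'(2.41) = 0.55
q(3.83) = -0.29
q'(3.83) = 0.15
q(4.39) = -0.22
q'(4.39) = 0.10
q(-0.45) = -2.80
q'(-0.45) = -2.75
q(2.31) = -0.77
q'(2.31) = 0.61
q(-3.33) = -0.29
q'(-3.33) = -0.15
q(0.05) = -4.09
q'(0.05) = -1.67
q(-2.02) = -0.66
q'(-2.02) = -0.49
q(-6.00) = -0.10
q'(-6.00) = -0.03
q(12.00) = -0.03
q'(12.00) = 0.00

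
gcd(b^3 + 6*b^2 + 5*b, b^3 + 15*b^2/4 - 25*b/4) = b^2 + 5*b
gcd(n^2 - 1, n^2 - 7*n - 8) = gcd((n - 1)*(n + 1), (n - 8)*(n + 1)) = n + 1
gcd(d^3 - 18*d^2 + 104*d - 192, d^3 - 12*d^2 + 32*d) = d^2 - 12*d + 32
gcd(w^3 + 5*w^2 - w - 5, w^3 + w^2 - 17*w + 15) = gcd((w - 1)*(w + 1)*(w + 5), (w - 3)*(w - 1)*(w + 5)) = w^2 + 4*w - 5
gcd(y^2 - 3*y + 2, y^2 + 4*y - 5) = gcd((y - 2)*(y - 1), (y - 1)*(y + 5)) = y - 1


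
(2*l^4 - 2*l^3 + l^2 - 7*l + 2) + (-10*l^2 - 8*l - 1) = 2*l^4 - 2*l^3 - 9*l^2 - 15*l + 1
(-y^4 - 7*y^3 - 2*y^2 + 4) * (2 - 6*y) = 6*y^5 + 40*y^4 - 2*y^3 - 4*y^2 - 24*y + 8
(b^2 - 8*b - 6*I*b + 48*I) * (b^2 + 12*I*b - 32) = b^4 - 8*b^3 + 6*I*b^3 + 40*b^2 - 48*I*b^2 - 320*b + 192*I*b - 1536*I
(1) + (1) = 2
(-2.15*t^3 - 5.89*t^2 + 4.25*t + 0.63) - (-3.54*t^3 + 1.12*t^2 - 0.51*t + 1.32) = 1.39*t^3 - 7.01*t^2 + 4.76*t - 0.69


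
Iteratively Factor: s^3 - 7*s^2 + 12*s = (s - 3)*(s^2 - 4*s) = s*(s - 3)*(s - 4)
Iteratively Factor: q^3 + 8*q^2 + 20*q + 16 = (q + 4)*(q^2 + 4*q + 4) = (q + 2)*(q + 4)*(q + 2)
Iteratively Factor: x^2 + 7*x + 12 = (x + 3)*(x + 4)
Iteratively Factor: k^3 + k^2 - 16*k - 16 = (k - 4)*(k^2 + 5*k + 4) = (k - 4)*(k + 1)*(k + 4)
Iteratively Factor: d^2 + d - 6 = (d + 3)*(d - 2)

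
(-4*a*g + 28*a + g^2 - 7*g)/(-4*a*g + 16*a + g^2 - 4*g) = (g - 7)/(g - 4)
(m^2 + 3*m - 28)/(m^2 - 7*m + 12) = (m + 7)/(m - 3)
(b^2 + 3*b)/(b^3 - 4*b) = (b + 3)/(b^2 - 4)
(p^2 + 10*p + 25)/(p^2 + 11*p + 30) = (p + 5)/(p + 6)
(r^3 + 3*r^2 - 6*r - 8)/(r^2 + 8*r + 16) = (r^2 - r - 2)/(r + 4)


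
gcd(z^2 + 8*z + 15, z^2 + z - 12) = 1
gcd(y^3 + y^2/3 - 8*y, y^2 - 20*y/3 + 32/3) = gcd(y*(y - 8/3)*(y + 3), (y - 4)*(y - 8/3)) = y - 8/3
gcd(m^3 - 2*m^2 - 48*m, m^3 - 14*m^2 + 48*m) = m^2 - 8*m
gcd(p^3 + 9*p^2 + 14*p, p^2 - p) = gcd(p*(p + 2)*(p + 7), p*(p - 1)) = p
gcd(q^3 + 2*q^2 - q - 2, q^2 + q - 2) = q^2 + q - 2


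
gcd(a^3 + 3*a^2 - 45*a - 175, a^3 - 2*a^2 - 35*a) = a^2 - 2*a - 35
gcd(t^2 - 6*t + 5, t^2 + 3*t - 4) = t - 1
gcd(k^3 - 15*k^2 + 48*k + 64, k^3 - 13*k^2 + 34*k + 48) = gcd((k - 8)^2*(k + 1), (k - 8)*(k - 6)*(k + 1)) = k^2 - 7*k - 8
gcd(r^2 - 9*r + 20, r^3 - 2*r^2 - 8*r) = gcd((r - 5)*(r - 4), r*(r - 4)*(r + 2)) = r - 4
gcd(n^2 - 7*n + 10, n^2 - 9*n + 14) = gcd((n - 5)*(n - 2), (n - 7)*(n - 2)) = n - 2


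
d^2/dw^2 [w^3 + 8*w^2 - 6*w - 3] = 6*w + 16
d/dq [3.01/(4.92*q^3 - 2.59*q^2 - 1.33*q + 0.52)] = (-44.4276*q^2 + 15.5918*q + 4.0033)/(4.92*q^3 - 2.59*q^2 - 1.33*q + 0.52)^2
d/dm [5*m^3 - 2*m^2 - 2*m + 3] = 15*m^2 - 4*m - 2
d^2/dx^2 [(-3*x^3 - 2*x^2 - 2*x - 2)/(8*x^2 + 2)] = (-20*x^3 - 72*x^2 + 15*x + 6)/(64*x^6 + 48*x^4 + 12*x^2 + 1)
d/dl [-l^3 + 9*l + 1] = 9 - 3*l^2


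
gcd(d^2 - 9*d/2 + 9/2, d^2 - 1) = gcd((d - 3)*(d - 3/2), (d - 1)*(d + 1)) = 1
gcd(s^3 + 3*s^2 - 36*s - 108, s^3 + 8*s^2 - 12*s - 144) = s + 6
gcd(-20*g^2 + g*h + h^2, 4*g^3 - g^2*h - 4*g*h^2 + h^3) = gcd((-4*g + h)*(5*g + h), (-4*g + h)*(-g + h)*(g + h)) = 4*g - h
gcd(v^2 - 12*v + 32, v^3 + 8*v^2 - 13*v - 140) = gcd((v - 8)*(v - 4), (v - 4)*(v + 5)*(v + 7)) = v - 4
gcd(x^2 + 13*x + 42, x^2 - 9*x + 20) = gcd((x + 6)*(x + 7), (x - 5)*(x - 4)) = 1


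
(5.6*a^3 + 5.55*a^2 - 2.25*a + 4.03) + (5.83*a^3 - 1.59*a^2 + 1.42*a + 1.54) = 11.43*a^3 + 3.96*a^2 - 0.83*a + 5.57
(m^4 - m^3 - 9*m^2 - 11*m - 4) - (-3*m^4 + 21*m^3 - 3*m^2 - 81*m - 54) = 4*m^4 - 22*m^3 - 6*m^2 + 70*m + 50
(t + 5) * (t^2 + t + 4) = t^3 + 6*t^2 + 9*t + 20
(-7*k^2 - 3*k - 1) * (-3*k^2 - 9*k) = 21*k^4 + 72*k^3 + 30*k^2 + 9*k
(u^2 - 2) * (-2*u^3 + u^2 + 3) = -2*u^5 + u^4 + 4*u^3 + u^2 - 6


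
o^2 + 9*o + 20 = (o + 4)*(o + 5)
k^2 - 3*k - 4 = (k - 4)*(k + 1)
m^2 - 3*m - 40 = (m - 8)*(m + 5)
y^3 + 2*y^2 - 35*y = y*(y - 5)*(y + 7)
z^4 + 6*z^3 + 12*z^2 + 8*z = z*(z + 2)^3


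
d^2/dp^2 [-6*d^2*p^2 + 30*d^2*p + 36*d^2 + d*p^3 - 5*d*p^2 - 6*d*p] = 2*d*(-6*d + 3*p - 5)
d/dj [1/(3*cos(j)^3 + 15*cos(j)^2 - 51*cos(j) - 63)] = (3*cos(j)^2 + 10*cos(j) - 17)*sin(j)/(3*(cos(j)^3 + 5*cos(j)^2 - 17*cos(j) - 21)^2)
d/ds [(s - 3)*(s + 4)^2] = (s + 4)*(3*s - 2)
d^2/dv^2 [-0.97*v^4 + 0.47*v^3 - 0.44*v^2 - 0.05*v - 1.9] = -11.64*v^2 + 2.82*v - 0.88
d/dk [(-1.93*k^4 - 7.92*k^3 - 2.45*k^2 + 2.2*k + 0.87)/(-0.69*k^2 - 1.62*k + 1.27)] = (2.6634*k^5 + 14.8446*k^4 + 15.8564*k^3 - 24.6882*k^2 - 5.0224*k + 4.2034)/(0.4761*k^4 + 2.2356*k^3 + 0.871800000000001*k^2 - 4.1148*k + 1.6129)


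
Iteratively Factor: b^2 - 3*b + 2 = (b - 2)*(b - 1)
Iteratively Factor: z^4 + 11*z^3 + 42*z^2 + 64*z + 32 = (z + 2)*(z^3 + 9*z^2 + 24*z + 16) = (z + 2)*(z + 4)*(z^2 + 5*z + 4) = (z + 1)*(z + 2)*(z + 4)*(z + 4)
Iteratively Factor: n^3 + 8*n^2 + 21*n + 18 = (n + 3)*(n^2 + 5*n + 6) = (n + 3)^2*(n + 2)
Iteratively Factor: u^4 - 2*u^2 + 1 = (u - 1)*(u^3 + u^2 - u - 1) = (u - 1)*(u + 1)*(u^2 - 1) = (u - 1)^2*(u + 1)*(u + 1)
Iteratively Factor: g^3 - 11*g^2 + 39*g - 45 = (g - 3)*(g^2 - 8*g + 15) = (g - 3)^2*(g - 5)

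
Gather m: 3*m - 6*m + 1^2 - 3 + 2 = -3*m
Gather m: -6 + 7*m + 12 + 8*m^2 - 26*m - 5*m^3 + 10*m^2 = -5*m^3 + 18*m^2 - 19*m + 6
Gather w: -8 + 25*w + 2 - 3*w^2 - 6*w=-3*w^2 + 19*w - 6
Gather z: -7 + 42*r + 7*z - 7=42*r + 7*z - 14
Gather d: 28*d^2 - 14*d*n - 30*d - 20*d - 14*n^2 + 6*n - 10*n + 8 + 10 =28*d^2 + d*(-14*n - 50) - 14*n^2 - 4*n + 18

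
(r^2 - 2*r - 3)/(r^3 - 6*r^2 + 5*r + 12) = 1/(r - 4)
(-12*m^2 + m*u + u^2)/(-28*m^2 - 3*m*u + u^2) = (-3*m + u)/(-7*m + u)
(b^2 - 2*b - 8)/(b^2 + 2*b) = (b - 4)/b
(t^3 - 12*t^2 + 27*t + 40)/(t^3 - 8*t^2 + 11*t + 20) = (t - 8)/(t - 4)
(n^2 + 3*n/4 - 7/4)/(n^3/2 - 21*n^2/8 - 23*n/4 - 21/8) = 2*(-4*n^2 - 3*n + 7)/(-4*n^3 + 21*n^2 + 46*n + 21)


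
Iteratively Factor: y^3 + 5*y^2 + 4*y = (y + 4)*(y^2 + y) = y*(y + 4)*(y + 1)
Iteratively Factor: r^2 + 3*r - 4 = (r + 4)*(r - 1)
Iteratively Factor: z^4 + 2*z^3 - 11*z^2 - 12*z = (z + 4)*(z^3 - 2*z^2 - 3*z) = z*(z + 4)*(z^2 - 2*z - 3) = z*(z + 1)*(z + 4)*(z - 3)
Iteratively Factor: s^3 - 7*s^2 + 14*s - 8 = (s - 4)*(s^2 - 3*s + 2) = (s - 4)*(s - 1)*(s - 2)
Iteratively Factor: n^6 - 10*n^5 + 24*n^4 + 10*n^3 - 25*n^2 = (n)*(n^5 - 10*n^4 + 24*n^3 + 10*n^2 - 25*n) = n*(n - 5)*(n^4 - 5*n^3 - n^2 + 5*n) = n*(n - 5)*(n + 1)*(n^3 - 6*n^2 + 5*n) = n*(n - 5)*(n - 1)*(n + 1)*(n^2 - 5*n) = n*(n - 5)^2*(n - 1)*(n + 1)*(n)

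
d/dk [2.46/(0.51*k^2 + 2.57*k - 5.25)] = (-2.5092*k - 6.3222)/(0.51*k^2 + 2.57*k - 5.25)^2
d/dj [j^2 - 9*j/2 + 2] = 2*j - 9/2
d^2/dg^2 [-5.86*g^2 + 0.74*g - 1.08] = -11.7200000000000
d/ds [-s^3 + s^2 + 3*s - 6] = -3*s^2 + 2*s + 3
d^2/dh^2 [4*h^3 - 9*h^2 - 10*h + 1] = 24*h - 18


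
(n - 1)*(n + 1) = n^2 - 1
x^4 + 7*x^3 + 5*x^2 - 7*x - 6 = (x - 1)*(x + 1)^2*(x + 6)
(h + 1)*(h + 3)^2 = h^3 + 7*h^2 + 15*h + 9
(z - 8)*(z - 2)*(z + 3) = z^3 - 7*z^2 - 14*z + 48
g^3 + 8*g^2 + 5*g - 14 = (g - 1)*(g + 2)*(g + 7)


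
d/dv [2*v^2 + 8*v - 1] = 4*v + 8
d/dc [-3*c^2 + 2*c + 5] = 2 - 6*c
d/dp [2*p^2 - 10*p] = 4*p - 10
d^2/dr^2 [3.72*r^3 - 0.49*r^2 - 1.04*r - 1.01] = 22.32*r - 0.98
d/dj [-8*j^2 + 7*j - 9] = 7 - 16*j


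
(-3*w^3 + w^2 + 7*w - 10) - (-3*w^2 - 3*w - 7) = -3*w^3 + 4*w^2 + 10*w - 3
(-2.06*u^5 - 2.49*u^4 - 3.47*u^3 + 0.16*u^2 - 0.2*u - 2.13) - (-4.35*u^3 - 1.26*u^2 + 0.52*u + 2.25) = -2.06*u^5 - 2.49*u^4 + 0.879999999999999*u^3 + 1.42*u^2 - 0.72*u - 4.38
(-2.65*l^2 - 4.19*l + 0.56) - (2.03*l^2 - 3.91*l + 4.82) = -4.68*l^2 - 0.28*l - 4.26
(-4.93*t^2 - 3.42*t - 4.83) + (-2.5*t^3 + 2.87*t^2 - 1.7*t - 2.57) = -2.5*t^3 - 2.06*t^2 - 5.12*t - 7.4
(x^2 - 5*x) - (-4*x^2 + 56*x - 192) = 5*x^2 - 61*x + 192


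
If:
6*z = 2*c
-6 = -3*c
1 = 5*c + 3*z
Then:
No Solution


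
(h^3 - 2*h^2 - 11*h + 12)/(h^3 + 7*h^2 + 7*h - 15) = (h - 4)/(h + 5)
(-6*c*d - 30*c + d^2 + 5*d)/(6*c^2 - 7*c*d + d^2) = (-d - 5)/(c - d)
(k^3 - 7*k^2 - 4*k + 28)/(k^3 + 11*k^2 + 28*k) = (k^3 - 7*k^2 - 4*k + 28)/(k*(k^2 + 11*k + 28))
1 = 1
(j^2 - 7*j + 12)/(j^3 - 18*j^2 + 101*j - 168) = (j - 4)/(j^2 - 15*j + 56)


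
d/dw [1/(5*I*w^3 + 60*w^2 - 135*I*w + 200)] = 3*(-I*w^2 - 8*w + 9*I)/(5*(I*w^3 + 12*w^2 - 27*I*w + 40)^2)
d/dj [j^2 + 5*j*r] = 2*j + 5*r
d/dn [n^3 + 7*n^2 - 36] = n*(3*n + 14)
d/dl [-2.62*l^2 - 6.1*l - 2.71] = -5.24*l - 6.1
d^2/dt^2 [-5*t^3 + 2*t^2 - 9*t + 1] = 4 - 30*t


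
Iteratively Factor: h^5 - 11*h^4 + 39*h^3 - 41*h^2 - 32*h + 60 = (h - 5)*(h^4 - 6*h^3 + 9*h^2 + 4*h - 12) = (h - 5)*(h - 2)*(h^3 - 4*h^2 + h + 6) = (h - 5)*(h - 3)*(h - 2)*(h^2 - h - 2) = (h - 5)*(h - 3)*(h - 2)*(h + 1)*(h - 2)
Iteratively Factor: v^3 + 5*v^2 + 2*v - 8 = (v + 2)*(v^2 + 3*v - 4) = (v - 1)*(v + 2)*(v + 4)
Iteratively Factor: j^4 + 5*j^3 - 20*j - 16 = (j + 4)*(j^3 + j^2 - 4*j - 4) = (j - 2)*(j + 4)*(j^2 + 3*j + 2) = (j - 2)*(j + 1)*(j + 4)*(j + 2)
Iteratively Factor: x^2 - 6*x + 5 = (x - 5)*(x - 1)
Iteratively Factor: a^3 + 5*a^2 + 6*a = (a)*(a^2 + 5*a + 6) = a*(a + 2)*(a + 3)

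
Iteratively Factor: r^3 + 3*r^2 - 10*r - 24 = (r + 2)*(r^2 + r - 12) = (r + 2)*(r + 4)*(r - 3)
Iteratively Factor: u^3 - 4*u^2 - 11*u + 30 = (u + 3)*(u^2 - 7*u + 10) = (u - 5)*(u + 3)*(u - 2)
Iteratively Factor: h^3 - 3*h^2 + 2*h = (h - 2)*(h^2 - h) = (h - 2)*(h - 1)*(h)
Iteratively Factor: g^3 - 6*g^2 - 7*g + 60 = (g - 4)*(g^2 - 2*g - 15) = (g - 5)*(g - 4)*(g + 3)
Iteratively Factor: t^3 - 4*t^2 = (t)*(t^2 - 4*t) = t*(t - 4)*(t)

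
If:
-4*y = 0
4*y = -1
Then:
No Solution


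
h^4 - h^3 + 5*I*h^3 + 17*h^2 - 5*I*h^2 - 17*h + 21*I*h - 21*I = (h - 1)*(h - 3*I)*(h + I)*(h + 7*I)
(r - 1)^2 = r^2 - 2*r + 1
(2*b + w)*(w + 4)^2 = 2*b*w^2 + 16*b*w + 32*b + w^3 + 8*w^2 + 16*w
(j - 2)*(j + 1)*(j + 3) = j^3 + 2*j^2 - 5*j - 6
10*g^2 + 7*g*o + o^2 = (2*g + o)*(5*g + o)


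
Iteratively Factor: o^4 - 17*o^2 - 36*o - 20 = (o + 2)*(o^3 - 2*o^2 - 13*o - 10) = (o - 5)*(o + 2)*(o^2 + 3*o + 2) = (o - 5)*(o + 1)*(o + 2)*(o + 2)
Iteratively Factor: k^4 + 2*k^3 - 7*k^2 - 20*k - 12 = (k + 2)*(k^3 - 7*k - 6) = (k - 3)*(k + 2)*(k^2 + 3*k + 2) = (k - 3)*(k + 1)*(k + 2)*(k + 2)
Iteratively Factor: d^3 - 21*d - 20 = (d - 5)*(d^2 + 5*d + 4) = (d - 5)*(d + 1)*(d + 4)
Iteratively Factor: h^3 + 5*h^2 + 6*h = (h + 3)*(h^2 + 2*h) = (h + 2)*(h + 3)*(h)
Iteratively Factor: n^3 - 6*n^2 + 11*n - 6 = (n - 1)*(n^2 - 5*n + 6) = (n - 2)*(n - 1)*(n - 3)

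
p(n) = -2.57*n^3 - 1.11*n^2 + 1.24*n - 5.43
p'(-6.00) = -263.00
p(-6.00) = 502.29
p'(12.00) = -1135.64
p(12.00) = -4591.35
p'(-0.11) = 1.39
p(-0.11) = -5.58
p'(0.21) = 0.43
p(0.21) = -5.24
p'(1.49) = -19.18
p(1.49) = -14.55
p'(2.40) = -48.50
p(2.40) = -44.38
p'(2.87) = -68.64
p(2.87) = -71.77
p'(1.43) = -17.70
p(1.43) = -13.44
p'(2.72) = -61.84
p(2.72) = -61.99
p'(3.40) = -95.44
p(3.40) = -115.06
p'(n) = -7.71*n^2 - 2.22*n + 1.24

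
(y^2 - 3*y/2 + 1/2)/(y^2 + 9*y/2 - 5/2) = (y - 1)/(y + 5)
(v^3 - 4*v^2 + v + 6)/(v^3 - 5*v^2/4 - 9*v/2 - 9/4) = 4*(v - 2)/(4*v + 3)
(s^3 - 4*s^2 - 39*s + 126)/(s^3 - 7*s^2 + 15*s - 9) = (s^2 - s - 42)/(s^2 - 4*s + 3)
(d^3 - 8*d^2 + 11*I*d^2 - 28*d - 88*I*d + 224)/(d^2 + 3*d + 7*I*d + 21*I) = (d^2 + 4*d*(-2 + I) - 32*I)/(d + 3)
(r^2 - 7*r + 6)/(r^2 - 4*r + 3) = (r - 6)/(r - 3)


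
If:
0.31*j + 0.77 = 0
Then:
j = -2.48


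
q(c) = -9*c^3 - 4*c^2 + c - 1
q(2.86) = -241.40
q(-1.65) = 26.89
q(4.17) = -718.99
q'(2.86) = -242.73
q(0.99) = -12.66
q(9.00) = -6877.00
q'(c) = -27*c^2 - 8*c + 1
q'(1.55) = -76.27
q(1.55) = -42.57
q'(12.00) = -3983.00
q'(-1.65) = -59.31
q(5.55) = -1657.24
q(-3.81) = 434.88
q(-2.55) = 119.67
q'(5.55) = -875.07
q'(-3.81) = -360.45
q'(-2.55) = -154.17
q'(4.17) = -501.86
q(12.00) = -16117.00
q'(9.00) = -2258.00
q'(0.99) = -33.38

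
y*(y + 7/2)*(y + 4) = y^3 + 15*y^2/2 + 14*y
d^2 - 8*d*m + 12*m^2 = (d - 6*m)*(d - 2*m)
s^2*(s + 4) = s^3 + 4*s^2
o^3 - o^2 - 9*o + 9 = (o - 3)*(o - 1)*(o + 3)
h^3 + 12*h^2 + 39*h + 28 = (h + 1)*(h + 4)*(h + 7)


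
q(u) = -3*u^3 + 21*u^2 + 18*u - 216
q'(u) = -9*u^2 + 42*u + 18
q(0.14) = -213.08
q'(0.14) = 23.70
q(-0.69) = -217.44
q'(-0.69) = -15.26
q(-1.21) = -201.72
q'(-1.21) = -46.00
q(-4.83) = 525.00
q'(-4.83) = -394.82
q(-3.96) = 228.33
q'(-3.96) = -289.45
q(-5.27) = 711.46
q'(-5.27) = -453.30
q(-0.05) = -216.85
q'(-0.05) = 15.88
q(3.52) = -23.28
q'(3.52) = 54.33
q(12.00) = -2160.00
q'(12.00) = -774.00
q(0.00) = -216.00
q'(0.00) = 18.00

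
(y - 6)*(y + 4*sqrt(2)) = y^2 - 6*y + 4*sqrt(2)*y - 24*sqrt(2)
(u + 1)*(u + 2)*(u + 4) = u^3 + 7*u^2 + 14*u + 8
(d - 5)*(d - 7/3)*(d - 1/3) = d^3 - 23*d^2/3 + 127*d/9 - 35/9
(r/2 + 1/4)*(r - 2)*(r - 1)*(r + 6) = r^4/2 + 7*r^3/4 - 29*r^2/4 + 2*r + 3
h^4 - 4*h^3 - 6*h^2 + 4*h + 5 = (h - 5)*(h - 1)*(h + 1)^2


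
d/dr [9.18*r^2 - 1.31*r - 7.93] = 18.36*r - 1.31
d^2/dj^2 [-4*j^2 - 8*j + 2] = -8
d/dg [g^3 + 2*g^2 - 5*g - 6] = 3*g^2 + 4*g - 5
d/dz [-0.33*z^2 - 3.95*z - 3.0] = -0.66*z - 3.95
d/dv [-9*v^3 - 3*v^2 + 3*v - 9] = -27*v^2 - 6*v + 3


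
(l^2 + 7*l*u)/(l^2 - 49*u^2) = l/(l - 7*u)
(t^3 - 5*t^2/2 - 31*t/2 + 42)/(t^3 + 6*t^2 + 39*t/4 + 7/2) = 2*(2*t^3 - 5*t^2 - 31*t + 84)/(4*t^3 + 24*t^2 + 39*t + 14)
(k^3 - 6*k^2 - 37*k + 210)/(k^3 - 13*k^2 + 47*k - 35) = (k + 6)/(k - 1)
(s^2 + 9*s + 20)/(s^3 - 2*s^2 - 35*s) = (s + 4)/(s*(s - 7))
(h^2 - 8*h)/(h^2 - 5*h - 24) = h/(h + 3)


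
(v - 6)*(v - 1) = v^2 - 7*v + 6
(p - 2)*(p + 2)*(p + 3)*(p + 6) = p^4 + 9*p^3 + 14*p^2 - 36*p - 72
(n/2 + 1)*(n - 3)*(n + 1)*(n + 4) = n^4/2 + 2*n^3 - 7*n^2/2 - 17*n - 12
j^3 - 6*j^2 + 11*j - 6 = (j - 3)*(j - 2)*(j - 1)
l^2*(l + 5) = l^3 + 5*l^2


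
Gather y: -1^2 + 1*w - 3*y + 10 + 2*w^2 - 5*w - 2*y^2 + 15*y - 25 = 2*w^2 - 4*w - 2*y^2 + 12*y - 16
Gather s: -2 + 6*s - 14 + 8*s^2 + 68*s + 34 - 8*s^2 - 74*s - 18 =0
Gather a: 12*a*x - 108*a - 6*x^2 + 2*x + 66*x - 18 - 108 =a*(12*x - 108) - 6*x^2 + 68*x - 126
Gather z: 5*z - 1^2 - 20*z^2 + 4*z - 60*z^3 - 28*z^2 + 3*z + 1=-60*z^3 - 48*z^2 + 12*z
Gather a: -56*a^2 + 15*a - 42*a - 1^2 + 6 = -56*a^2 - 27*a + 5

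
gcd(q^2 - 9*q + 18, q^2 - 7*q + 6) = q - 6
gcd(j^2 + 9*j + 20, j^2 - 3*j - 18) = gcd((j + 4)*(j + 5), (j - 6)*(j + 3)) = 1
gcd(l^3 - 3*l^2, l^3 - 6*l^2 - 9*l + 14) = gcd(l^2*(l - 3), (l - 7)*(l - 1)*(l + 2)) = 1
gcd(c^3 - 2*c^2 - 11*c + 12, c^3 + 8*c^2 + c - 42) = c + 3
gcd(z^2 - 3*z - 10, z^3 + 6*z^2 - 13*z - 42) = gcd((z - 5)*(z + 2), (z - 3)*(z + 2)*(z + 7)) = z + 2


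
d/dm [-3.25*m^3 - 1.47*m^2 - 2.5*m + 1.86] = -9.75*m^2 - 2.94*m - 2.5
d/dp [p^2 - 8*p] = 2*p - 8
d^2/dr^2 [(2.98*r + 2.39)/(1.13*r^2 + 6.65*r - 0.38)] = ((2.26*r + 6.65)*(2.98*r + 2.39)*(4.52*r + 13.3) - (20.2044*r + 45.0354)*(1.13*r^2 + 6.65*r - 0.38))/(1.13*r^2 + 6.65*r - 0.38)^3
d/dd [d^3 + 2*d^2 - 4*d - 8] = 3*d^2 + 4*d - 4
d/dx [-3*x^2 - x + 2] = -6*x - 1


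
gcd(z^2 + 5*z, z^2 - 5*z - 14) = 1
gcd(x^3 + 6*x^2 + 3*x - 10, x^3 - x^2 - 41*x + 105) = 1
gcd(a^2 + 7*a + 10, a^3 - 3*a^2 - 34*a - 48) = a + 2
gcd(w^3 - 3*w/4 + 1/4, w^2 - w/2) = w - 1/2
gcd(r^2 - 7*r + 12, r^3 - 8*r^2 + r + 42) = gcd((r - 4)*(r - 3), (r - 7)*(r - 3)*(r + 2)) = r - 3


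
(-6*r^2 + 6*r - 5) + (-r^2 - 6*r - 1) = -7*r^2 - 6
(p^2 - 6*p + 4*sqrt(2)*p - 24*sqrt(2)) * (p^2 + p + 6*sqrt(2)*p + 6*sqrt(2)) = p^4 - 5*p^3 + 10*sqrt(2)*p^3 - 50*sqrt(2)*p^2 + 42*p^2 - 240*p - 60*sqrt(2)*p - 288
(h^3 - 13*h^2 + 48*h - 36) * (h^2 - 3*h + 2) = h^5 - 16*h^4 + 89*h^3 - 206*h^2 + 204*h - 72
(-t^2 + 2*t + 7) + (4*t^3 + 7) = 4*t^3 - t^2 + 2*t + 14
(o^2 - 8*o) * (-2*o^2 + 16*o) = -2*o^4 + 32*o^3 - 128*o^2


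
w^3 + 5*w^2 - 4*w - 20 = (w - 2)*(w + 2)*(w + 5)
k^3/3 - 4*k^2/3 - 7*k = k*(k/3 + 1)*(k - 7)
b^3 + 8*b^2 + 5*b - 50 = (b - 2)*(b + 5)^2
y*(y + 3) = y^2 + 3*y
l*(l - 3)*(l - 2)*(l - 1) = l^4 - 6*l^3 + 11*l^2 - 6*l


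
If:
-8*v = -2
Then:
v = 1/4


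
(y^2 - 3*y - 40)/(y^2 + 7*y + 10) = (y - 8)/(y + 2)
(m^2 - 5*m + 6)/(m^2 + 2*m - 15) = (m - 2)/(m + 5)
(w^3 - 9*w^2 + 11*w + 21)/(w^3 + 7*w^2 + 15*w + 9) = (w^2 - 10*w + 21)/(w^2 + 6*w + 9)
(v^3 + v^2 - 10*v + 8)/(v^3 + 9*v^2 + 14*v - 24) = (v - 2)/(v + 6)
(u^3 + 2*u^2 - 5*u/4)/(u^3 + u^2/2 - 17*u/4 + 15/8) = 2*u/(2*u - 3)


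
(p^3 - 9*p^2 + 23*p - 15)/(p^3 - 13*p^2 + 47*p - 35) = (p - 3)/(p - 7)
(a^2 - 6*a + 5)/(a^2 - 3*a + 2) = (a - 5)/(a - 2)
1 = 1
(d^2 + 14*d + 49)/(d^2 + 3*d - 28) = (d + 7)/(d - 4)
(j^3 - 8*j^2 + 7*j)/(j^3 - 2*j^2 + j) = (j - 7)/(j - 1)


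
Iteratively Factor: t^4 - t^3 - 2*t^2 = (t - 2)*(t^3 + t^2) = (t - 2)*(t + 1)*(t^2) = t*(t - 2)*(t + 1)*(t)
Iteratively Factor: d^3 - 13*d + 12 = (d - 1)*(d^2 + d - 12) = (d - 1)*(d + 4)*(d - 3)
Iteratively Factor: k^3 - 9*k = (k + 3)*(k^2 - 3*k) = (k - 3)*(k + 3)*(k)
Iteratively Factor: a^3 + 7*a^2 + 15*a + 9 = (a + 3)*(a^2 + 4*a + 3) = (a + 1)*(a + 3)*(a + 3)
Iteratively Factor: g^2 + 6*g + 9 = (g + 3)*(g + 3)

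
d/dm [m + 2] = 1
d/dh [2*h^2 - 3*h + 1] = 4*h - 3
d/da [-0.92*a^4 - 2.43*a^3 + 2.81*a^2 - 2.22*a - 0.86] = -3.68*a^3 - 7.29*a^2 + 5.62*a - 2.22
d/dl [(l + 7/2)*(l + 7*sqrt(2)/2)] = 2*l + 7/2 + 7*sqrt(2)/2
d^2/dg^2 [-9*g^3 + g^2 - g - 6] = 2 - 54*g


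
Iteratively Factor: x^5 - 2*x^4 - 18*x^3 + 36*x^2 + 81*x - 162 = (x + 3)*(x^4 - 5*x^3 - 3*x^2 + 45*x - 54) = (x - 2)*(x + 3)*(x^3 - 3*x^2 - 9*x + 27) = (x - 3)*(x - 2)*(x + 3)*(x^2 - 9) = (x - 3)^2*(x - 2)*(x + 3)*(x + 3)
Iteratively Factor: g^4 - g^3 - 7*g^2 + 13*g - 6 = (g - 1)*(g^3 - 7*g + 6) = (g - 2)*(g - 1)*(g^2 + 2*g - 3) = (g - 2)*(g - 1)*(g + 3)*(g - 1)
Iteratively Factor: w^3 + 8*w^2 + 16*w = (w + 4)*(w^2 + 4*w) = w*(w + 4)*(w + 4)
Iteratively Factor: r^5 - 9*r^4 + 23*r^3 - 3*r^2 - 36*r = (r - 4)*(r^4 - 5*r^3 + 3*r^2 + 9*r) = (r - 4)*(r - 3)*(r^3 - 2*r^2 - 3*r) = r*(r - 4)*(r - 3)*(r^2 - 2*r - 3) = r*(r - 4)*(r - 3)*(r + 1)*(r - 3)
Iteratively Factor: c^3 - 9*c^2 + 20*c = (c - 5)*(c^2 - 4*c) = c*(c - 5)*(c - 4)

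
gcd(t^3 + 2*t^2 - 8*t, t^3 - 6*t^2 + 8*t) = t^2 - 2*t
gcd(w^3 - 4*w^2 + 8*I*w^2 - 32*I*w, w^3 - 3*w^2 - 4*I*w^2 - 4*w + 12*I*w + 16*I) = w - 4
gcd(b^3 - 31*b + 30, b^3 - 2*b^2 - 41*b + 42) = b^2 + 5*b - 6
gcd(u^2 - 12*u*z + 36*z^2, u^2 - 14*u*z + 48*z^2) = -u + 6*z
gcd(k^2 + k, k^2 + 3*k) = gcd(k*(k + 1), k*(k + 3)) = k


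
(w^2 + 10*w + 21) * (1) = w^2 + 10*w + 21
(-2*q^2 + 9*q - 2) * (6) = -12*q^2 + 54*q - 12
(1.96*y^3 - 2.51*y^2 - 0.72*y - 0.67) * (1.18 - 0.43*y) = -0.8428*y^4 + 3.3921*y^3 - 2.6522*y^2 - 0.5615*y - 0.7906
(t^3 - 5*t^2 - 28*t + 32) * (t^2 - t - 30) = t^5 - 6*t^4 - 53*t^3 + 210*t^2 + 808*t - 960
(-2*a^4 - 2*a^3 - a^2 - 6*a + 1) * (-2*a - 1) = 4*a^5 + 6*a^4 + 4*a^3 + 13*a^2 + 4*a - 1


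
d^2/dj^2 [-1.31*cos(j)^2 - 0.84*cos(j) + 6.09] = 0.84*cos(j) + 2.62*cos(2*j)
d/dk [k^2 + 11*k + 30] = 2*k + 11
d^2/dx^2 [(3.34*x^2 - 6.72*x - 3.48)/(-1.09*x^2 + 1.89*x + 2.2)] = (2.20659600000003*x^3 - 23.248392*x^2 + 53.672472*x - 46.662824)/(1.295029*x^6 - 6.736527*x^5 + 3.839307*x^4 + 20.442051*x^3 - 7.74906*x^2 - 27.4428*x - 10.648)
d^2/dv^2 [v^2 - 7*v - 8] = 2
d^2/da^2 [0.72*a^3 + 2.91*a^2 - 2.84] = 4.32*a + 5.82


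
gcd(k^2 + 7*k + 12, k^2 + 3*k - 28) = 1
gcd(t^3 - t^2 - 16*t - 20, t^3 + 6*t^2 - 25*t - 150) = t - 5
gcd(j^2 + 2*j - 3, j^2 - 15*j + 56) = 1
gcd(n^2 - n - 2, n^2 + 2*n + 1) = n + 1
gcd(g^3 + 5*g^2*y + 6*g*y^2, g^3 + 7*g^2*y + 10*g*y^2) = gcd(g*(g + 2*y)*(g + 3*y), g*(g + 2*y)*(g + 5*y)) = g^2 + 2*g*y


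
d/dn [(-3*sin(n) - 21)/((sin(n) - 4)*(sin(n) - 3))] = 3*(sin(n)^2 + 14*sin(n) - 61)*cos(n)/((sin(n) - 4)^2*(sin(n) - 3)^2)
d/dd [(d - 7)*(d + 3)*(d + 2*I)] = 3*d^2 + 4*d*(-2 + I) - 21 - 8*I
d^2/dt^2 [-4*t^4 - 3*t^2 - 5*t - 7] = -48*t^2 - 6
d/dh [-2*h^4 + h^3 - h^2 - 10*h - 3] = -8*h^3 + 3*h^2 - 2*h - 10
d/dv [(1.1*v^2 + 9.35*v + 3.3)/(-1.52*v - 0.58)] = (-1.672*v^2 - 1.276*v - 0.406999999999999)/(2.3104*v^2 + 1.7632*v + 0.3364)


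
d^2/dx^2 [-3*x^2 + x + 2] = -6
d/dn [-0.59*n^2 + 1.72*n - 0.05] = 1.72 - 1.18*n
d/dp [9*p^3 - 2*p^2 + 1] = p*(27*p - 4)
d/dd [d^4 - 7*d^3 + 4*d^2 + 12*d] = 4*d^3 - 21*d^2 + 8*d + 12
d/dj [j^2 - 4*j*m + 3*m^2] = 2*j - 4*m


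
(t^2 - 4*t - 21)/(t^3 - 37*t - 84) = 1/(t + 4)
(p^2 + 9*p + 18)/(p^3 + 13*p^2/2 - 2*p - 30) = 2*(p + 3)/(2*p^2 + p - 10)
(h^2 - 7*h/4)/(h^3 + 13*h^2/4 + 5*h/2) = (4*h - 7)/(4*h^2 + 13*h + 10)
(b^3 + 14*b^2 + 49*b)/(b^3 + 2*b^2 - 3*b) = (b^2 + 14*b + 49)/(b^2 + 2*b - 3)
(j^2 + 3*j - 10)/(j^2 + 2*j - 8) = (j + 5)/(j + 4)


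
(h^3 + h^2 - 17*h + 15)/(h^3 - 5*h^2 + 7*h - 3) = (h + 5)/(h - 1)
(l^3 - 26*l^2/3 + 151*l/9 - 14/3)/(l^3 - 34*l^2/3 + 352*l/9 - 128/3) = (9*l^2 - 24*l + 7)/(9*l^2 - 48*l + 64)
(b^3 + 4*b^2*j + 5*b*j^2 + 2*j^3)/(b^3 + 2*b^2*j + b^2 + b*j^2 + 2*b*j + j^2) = (b + 2*j)/(b + 1)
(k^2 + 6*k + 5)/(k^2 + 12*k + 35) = (k + 1)/(k + 7)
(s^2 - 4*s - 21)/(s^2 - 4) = (s^2 - 4*s - 21)/(s^2 - 4)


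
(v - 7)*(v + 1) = v^2 - 6*v - 7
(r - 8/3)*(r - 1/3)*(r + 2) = r^3 - r^2 - 46*r/9 + 16/9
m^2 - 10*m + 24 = (m - 6)*(m - 4)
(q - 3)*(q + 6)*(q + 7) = q^3 + 10*q^2 + 3*q - 126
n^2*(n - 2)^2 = n^4 - 4*n^3 + 4*n^2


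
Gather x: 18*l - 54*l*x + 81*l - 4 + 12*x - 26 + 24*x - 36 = 99*l + x*(36 - 54*l) - 66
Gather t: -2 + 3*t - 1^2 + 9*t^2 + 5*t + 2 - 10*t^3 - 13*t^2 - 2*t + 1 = -10*t^3 - 4*t^2 + 6*t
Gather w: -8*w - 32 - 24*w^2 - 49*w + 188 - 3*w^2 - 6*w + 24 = -27*w^2 - 63*w + 180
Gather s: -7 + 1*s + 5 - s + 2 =0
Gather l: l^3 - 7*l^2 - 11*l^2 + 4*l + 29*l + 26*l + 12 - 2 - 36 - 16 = l^3 - 18*l^2 + 59*l - 42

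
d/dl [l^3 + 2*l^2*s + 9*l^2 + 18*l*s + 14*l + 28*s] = 3*l^2 + 4*l*s + 18*l + 18*s + 14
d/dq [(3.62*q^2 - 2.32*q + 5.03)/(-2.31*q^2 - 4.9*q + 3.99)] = (-23.0972*q^2 + 52.1262*q + 15.3902)/(5.3361*q^4 + 22.638*q^3 + 5.5762*q^2 - 39.102*q + 15.9201)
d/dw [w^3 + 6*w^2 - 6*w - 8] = 3*w^2 + 12*w - 6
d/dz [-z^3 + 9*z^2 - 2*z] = -3*z^2 + 18*z - 2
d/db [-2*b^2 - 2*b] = -4*b - 2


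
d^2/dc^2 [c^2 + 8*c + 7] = 2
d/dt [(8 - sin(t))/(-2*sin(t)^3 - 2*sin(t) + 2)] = (-2*sin(t)^3 + 24*sin(t)^2 + 7)*cos(t)/(2*(sin(t)^3 + sin(t) - 1)^2)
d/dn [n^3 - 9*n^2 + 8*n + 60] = 3*n^2 - 18*n + 8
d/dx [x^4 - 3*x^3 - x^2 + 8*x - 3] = 4*x^3 - 9*x^2 - 2*x + 8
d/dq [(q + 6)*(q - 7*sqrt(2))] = 2*q - 7*sqrt(2) + 6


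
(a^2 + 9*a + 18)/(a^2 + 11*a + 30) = (a + 3)/(a + 5)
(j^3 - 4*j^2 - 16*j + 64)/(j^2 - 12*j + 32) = (j^2 - 16)/(j - 8)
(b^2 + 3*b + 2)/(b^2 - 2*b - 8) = (b + 1)/(b - 4)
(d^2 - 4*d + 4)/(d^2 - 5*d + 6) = (d - 2)/(d - 3)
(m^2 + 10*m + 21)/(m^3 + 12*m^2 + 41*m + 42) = 1/(m + 2)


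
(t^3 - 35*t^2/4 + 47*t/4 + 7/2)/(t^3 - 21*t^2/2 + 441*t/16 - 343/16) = 4*(4*t^2 - 7*t - 2)/(16*t^2 - 56*t + 49)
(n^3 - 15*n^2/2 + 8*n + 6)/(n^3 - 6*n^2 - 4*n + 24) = (n + 1/2)/(n + 2)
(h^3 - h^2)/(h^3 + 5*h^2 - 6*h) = h/(h + 6)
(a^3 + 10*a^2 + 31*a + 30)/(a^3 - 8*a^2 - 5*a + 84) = (a^2 + 7*a + 10)/(a^2 - 11*a + 28)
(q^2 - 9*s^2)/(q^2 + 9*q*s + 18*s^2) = (q - 3*s)/(q + 6*s)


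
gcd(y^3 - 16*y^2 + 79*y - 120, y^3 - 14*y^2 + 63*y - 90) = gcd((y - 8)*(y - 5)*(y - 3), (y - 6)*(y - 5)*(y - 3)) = y^2 - 8*y + 15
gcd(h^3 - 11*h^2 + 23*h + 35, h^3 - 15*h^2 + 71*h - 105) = h^2 - 12*h + 35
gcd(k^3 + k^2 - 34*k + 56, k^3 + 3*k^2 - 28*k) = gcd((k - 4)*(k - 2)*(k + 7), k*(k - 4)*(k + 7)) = k^2 + 3*k - 28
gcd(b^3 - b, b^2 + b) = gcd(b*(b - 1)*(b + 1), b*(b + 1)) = b^2 + b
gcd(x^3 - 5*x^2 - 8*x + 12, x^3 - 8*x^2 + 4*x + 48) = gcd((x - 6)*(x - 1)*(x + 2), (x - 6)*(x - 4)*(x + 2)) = x^2 - 4*x - 12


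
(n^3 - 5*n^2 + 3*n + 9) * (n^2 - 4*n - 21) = n^5 - 9*n^4 + 2*n^3 + 102*n^2 - 99*n - 189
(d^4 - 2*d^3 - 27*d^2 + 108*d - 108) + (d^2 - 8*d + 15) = d^4 - 2*d^3 - 26*d^2 + 100*d - 93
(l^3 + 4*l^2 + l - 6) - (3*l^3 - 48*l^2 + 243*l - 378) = -2*l^3 + 52*l^2 - 242*l + 372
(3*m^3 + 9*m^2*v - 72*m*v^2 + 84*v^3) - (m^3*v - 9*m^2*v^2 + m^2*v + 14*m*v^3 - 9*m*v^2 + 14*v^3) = -m^3*v + 3*m^3 + 9*m^2*v^2 + 8*m^2*v - 14*m*v^3 - 63*m*v^2 + 70*v^3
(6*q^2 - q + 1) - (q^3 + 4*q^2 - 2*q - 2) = -q^3 + 2*q^2 + q + 3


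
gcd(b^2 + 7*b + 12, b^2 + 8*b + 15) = b + 3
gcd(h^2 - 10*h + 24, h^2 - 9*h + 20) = h - 4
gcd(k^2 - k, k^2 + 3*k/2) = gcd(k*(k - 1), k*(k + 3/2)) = k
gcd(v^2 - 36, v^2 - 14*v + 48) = v - 6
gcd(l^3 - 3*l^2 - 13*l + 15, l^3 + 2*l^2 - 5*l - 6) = l + 3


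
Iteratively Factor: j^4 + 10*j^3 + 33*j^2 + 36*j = (j + 4)*(j^3 + 6*j^2 + 9*j) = j*(j + 4)*(j^2 + 6*j + 9) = j*(j + 3)*(j + 4)*(j + 3)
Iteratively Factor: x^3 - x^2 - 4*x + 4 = (x - 1)*(x^2 - 4) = (x - 1)*(x + 2)*(x - 2)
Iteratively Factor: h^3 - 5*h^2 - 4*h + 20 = (h - 2)*(h^2 - 3*h - 10) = (h - 2)*(h + 2)*(h - 5)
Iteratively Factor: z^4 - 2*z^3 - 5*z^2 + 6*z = (z - 3)*(z^3 + z^2 - 2*z) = (z - 3)*(z - 1)*(z^2 + 2*z) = (z - 3)*(z - 1)*(z + 2)*(z)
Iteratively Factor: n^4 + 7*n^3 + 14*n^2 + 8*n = (n + 1)*(n^3 + 6*n^2 + 8*n) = (n + 1)*(n + 4)*(n^2 + 2*n) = n*(n + 1)*(n + 4)*(n + 2)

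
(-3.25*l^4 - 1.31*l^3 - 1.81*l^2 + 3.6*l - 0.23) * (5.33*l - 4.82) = -17.3225*l^5 + 8.6827*l^4 - 3.3331*l^3 + 27.9122*l^2 - 18.5779*l + 1.1086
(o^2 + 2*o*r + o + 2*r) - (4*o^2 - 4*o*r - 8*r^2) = -3*o^2 + 6*o*r + o + 8*r^2 + 2*r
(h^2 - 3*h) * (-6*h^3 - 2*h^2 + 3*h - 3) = -6*h^5 + 16*h^4 + 9*h^3 - 12*h^2 + 9*h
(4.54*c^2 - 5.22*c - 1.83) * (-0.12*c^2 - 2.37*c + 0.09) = -0.5448*c^4 - 10.1334*c^3 + 12.9996*c^2 + 3.8673*c - 0.1647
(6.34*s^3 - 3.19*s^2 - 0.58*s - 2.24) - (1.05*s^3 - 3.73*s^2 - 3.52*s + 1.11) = 5.29*s^3 + 0.54*s^2 + 2.94*s - 3.35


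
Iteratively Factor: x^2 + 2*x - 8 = (x + 4)*(x - 2)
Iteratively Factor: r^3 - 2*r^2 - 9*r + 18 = (r + 3)*(r^2 - 5*r + 6) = (r - 3)*(r + 3)*(r - 2)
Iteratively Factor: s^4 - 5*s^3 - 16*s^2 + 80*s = (s)*(s^3 - 5*s^2 - 16*s + 80) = s*(s + 4)*(s^2 - 9*s + 20) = s*(s - 4)*(s + 4)*(s - 5)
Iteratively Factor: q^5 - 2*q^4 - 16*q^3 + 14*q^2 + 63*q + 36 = (q + 1)*(q^4 - 3*q^3 - 13*q^2 + 27*q + 36) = (q - 4)*(q + 1)*(q^3 + q^2 - 9*q - 9) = (q - 4)*(q + 1)*(q + 3)*(q^2 - 2*q - 3) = (q - 4)*(q + 1)^2*(q + 3)*(q - 3)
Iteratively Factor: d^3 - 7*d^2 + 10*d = (d)*(d^2 - 7*d + 10) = d*(d - 2)*(d - 5)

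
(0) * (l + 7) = 0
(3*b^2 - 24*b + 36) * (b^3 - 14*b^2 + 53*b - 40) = 3*b^5 - 66*b^4 + 531*b^3 - 1896*b^2 + 2868*b - 1440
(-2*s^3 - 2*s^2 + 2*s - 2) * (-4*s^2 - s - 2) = 8*s^5 + 10*s^4 - 2*s^3 + 10*s^2 - 2*s + 4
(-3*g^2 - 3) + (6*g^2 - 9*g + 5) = 3*g^2 - 9*g + 2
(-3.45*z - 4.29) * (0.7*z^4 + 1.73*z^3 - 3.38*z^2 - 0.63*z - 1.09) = -2.415*z^5 - 8.9715*z^4 + 4.2393*z^3 + 16.6737*z^2 + 6.4632*z + 4.6761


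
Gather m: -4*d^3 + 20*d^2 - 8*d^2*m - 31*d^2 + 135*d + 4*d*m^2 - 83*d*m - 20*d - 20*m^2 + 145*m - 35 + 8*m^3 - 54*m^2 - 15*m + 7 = -4*d^3 - 11*d^2 + 115*d + 8*m^3 + m^2*(4*d - 74) + m*(-8*d^2 - 83*d + 130) - 28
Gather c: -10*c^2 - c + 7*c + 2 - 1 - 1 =-10*c^2 + 6*c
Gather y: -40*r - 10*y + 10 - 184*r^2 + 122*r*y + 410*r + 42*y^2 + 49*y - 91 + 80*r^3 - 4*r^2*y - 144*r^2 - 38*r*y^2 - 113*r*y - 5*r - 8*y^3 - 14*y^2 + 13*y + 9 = 80*r^3 - 328*r^2 + 365*r - 8*y^3 + y^2*(28 - 38*r) + y*(-4*r^2 + 9*r + 52) - 72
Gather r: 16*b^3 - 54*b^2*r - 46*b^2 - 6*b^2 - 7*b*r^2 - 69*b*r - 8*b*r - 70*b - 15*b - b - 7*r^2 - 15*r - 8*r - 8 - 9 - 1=16*b^3 - 52*b^2 - 86*b + r^2*(-7*b - 7) + r*(-54*b^2 - 77*b - 23) - 18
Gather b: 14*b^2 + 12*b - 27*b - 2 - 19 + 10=14*b^2 - 15*b - 11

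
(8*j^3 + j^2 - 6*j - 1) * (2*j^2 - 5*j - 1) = 16*j^5 - 38*j^4 - 25*j^3 + 27*j^2 + 11*j + 1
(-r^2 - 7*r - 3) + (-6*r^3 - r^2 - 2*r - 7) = -6*r^3 - 2*r^2 - 9*r - 10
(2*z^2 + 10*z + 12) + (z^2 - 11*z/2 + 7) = 3*z^2 + 9*z/2 + 19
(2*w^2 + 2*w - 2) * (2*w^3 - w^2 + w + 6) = 4*w^5 + 2*w^4 - 4*w^3 + 16*w^2 + 10*w - 12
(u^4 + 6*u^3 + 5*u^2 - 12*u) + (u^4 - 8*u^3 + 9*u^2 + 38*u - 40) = 2*u^4 - 2*u^3 + 14*u^2 + 26*u - 40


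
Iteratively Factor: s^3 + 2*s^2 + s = (s)*(s^2 + 2*s + 1) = s*(s + 1)*(s + 1)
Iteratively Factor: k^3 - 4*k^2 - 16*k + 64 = (k - 4)*(k^2 - 16) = (k - 4)^2*(k + 4)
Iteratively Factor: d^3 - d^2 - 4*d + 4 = (d + 2)*(d^2 - 3*d + 2) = (d - 2)*(d + 2)*(d - 1)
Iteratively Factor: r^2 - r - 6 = (r + 2)*(r - 3)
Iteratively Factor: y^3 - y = (y)*(y^2 - 1) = y*(y + 1)*(y - 1)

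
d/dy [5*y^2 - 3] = 10*y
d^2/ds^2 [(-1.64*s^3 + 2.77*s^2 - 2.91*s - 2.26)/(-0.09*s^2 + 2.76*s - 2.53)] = (22.909878*s^3 - 64.816542*s^2 + 55.64091*s + 38.581258)/(0.000729*s^6 - 0.067068*s^5 + 2.118231*s^4 - 24.795288*s^3 + 59.545827*s^2 - 52.999452*s + 16.194277)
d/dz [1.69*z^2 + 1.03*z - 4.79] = 3.38*z + 1.03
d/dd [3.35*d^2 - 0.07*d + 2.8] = 6.7*d - 0.07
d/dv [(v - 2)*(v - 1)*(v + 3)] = 3*v^2 - 7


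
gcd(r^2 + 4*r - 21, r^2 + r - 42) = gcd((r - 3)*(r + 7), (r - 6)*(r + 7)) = r + 7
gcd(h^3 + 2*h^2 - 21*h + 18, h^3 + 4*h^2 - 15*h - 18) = h^2 + 3*h - 18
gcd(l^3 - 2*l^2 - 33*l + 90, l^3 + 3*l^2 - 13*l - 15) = l - 3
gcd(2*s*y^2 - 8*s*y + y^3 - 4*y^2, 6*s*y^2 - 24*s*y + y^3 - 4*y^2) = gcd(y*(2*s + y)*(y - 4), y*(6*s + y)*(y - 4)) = y^2 - 4*y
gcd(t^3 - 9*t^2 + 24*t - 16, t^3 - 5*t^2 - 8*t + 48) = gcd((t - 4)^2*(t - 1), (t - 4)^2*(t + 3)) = t^2 - 8*t + 16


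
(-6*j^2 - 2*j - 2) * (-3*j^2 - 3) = 18*j^4 + 6*j^3 + 24*j^2 + 6*j + 6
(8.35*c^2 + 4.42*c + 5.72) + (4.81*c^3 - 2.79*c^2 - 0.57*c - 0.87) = 4.81*c^3 + 5.56*c^2 + 3.85*c + 4.85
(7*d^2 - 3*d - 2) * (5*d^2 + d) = 35*d^4 - 8*d^3 - 13*d^2 - 2*d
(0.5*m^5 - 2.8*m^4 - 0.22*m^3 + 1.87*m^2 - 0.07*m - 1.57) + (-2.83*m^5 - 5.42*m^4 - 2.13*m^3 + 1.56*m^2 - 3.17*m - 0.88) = -2.33*m^5 - 8.22*m^4 - 2.35*m^3 + 3.43*m^2 - 3.24*m - 2.45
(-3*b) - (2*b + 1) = -5*b - 1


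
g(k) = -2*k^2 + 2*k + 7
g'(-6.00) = 26.00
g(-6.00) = -77.00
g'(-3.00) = 14.00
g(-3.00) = -17.00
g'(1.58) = -4.32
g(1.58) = 5.17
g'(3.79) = -13.16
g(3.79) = -14.15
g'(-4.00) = 18.00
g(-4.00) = -33.00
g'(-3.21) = 14.84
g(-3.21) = -20.03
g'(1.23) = -2.92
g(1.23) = 6.43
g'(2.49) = -7.96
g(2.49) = -0.42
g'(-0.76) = 5.04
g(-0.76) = 4.32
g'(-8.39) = 35.56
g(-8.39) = -150.56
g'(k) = 2 - 4*k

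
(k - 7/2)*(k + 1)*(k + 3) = k^3 + k^2/2 - 11*k - 21/2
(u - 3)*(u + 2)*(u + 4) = u^3 + 3*u^2 - 10*u - 24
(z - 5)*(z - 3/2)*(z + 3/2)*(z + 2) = z^4 - 3*z^3 - 49*z^2/4 + 27*z/4 + 45/2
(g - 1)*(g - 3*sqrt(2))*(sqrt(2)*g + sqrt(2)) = sqrt(2)*g^3 - 6*g^2 - sqrt(2)*g + 6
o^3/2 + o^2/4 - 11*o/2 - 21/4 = (o/2 + 1/2)*(o - 7/2)*(o + 3)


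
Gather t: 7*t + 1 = 7*t + 1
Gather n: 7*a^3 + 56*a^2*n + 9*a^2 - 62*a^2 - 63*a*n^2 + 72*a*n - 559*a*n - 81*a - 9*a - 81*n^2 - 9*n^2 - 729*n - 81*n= 7*a^3 - 53*a^2 - 90*a + n^2*(-63*a - 90) + n*(56*a^2 - 487*a - 810)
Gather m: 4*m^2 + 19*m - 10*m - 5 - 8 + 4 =4*m^2 + 9*m - 9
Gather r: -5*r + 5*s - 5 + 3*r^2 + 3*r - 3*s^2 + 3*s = 3*r^2 - 2*r - 3*s^2 + 8*s - 5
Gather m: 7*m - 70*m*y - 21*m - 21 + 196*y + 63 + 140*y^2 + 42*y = m*(-70*y - 14) + 140*y^2 + 238*y + 42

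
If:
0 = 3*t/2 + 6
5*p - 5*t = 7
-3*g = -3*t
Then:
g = -4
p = -13/5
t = -4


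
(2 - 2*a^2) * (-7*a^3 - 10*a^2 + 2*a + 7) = 14*a^5 + 20*a^4 - 18*a^3 - 34*a^2 + 4*a + 14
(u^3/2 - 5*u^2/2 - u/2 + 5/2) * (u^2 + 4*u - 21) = u^5/2 - u^4/2 - 21*u^3 + 53*u^2 + 41*u/2 - 105/2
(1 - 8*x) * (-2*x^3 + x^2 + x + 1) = 16*x^4 - 10*x^3 - 7*x^2 - 7*x + 1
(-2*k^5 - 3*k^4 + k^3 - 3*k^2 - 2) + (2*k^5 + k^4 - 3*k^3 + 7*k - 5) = -2*k^4 - 2*k^3 - 3*k^2 + 7*k - 7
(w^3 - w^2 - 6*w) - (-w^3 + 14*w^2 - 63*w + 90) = 2*w^3 - 15*w^2 + 57*w - 90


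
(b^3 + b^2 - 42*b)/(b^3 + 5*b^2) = (b^2 + b - 42)/(b*(b + 5))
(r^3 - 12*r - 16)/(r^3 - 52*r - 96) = (-r^3 + 12*r + 16)/(-r^3 + 52*r + 96)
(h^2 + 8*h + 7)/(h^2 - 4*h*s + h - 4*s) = (-h - 7)/(-h + 4*s)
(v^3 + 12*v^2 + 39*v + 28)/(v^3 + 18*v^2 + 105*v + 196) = (v + 1)/(v + 7)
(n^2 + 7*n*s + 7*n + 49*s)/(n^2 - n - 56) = (n + 7*s)/(n - 8)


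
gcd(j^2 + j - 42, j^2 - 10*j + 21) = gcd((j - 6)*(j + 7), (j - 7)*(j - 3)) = 1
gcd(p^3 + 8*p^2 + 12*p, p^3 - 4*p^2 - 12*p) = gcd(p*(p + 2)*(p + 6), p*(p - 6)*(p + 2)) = p^2 + 2*p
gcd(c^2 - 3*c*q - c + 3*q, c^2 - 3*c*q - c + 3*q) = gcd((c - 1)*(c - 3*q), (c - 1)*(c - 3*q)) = -c^2 + 3*c*q + c - 3*q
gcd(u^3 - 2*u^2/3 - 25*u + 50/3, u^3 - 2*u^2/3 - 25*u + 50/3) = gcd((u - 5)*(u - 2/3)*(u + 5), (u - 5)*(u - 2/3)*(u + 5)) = u^3 - 2*u^2/3 - 25*u + 50/3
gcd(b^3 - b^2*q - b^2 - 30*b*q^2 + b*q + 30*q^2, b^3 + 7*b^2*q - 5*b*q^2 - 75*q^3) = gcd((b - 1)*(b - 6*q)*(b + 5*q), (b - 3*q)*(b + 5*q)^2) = b + 5*q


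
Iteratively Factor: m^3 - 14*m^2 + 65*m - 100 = (m - 4)*(m^2 - 10*m + 25) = (m - 5)*(m - 4)*(m - 5)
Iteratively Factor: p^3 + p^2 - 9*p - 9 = (p - 3)*(p^2 + 4*p + 3) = (p - 3)*(p + 1)*(p + 3)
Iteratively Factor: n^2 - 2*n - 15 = (n - 5)*(n + 3)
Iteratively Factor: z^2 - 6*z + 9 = (z - 3)*(z - 3)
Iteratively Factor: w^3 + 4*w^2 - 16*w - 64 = (w + 4)*(w^2 - 16) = (w + 4)^2*(w - 4)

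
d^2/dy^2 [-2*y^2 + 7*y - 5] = -4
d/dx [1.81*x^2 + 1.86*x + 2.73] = 3.62*x + 1.86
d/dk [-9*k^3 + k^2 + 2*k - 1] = -27*k^2 + 2*k + 2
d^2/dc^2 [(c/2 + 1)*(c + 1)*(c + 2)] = 3*c + 5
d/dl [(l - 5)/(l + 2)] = 7/(l + 2)^2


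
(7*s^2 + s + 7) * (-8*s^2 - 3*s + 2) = -56*s^4 - 29*s^3 - 45*s^2 - 19*s + 14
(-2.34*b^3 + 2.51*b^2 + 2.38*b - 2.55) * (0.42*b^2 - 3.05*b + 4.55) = -0.9828*b^5 + 8.1912*b^4 - 17.3029*b^3 + 3.0905*b^2 + 18.6065*b - 11.6025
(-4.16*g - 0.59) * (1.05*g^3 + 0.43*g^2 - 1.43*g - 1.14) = -4.368*g^4 - 2.4083*g^3 + 5.6951*g^2 + 5.5861*g + 0.6726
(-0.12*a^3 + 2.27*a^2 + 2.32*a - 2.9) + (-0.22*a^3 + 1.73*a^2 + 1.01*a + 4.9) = -0.34*a^3 + 4.0*a^2 + 3.33*a + 2.0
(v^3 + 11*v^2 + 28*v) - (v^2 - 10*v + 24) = v^3 + 10*v^2 + 38*v - 24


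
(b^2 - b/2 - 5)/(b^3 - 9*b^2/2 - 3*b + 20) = 1/(b - 4)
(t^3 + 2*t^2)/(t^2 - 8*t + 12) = t^2*(t + 2)/(t^2 - 8*t + 12)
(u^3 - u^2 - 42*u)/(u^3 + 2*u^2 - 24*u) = (u - 7)/(u - 4)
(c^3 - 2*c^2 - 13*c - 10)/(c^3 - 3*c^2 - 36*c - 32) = (c^2 - 3*c - 10)/(c^2 - 4*c - 32)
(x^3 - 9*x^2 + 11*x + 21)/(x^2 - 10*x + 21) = x + 1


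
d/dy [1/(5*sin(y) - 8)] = -5*cos(y)/(5*sin(y) - 8)^2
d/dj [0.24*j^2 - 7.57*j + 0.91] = 0.48*j - 7.57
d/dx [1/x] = -1/x^2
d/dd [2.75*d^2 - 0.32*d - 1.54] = 5.5*d - 0.32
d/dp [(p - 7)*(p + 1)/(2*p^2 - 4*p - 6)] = 2/(p^2 - 6*p + 9)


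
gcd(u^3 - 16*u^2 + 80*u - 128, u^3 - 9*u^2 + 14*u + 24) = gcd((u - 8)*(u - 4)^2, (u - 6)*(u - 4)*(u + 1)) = u - 4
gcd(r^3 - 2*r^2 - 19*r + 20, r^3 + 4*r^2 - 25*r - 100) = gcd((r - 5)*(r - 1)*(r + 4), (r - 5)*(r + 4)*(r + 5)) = r^2 - r - 20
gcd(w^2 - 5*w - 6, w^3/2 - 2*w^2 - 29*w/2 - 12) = w + 1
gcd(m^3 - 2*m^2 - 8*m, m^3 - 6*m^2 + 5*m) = m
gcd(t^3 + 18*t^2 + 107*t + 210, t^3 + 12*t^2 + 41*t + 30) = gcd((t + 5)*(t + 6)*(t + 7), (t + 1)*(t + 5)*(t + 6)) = t^2 + 11*t + 30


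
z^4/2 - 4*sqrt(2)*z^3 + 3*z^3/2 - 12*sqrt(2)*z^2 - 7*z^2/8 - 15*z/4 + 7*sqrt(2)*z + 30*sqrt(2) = (z/2 + 1)*(z - 3/2)*(z + 5/2)*(z - 8*sqrt(2))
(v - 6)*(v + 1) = v^2 - 5*v - 6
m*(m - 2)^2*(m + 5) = m^4 + m^3 - 16*m^2 + 20*m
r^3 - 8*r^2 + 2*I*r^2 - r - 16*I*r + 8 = (r - 8)*(r + I)^2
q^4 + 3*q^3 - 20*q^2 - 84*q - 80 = (q - 5)*(q + 2)^2*(q + 4)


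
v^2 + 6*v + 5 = (v + 1)*(v + 5)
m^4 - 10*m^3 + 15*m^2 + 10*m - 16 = (m - 8)*(m - 2)*(m - 1)*(m + 1)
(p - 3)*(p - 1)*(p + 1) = p^3 - 3*p^2 - p + 3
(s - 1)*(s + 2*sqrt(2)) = s^2 - s + 2*sqrt(2)*s - 2*sqrt(2)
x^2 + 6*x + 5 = (x + 1)*(x + 5)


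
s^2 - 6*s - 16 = (s - 8)*(s + 2)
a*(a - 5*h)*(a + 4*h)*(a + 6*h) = a^4 + 5*a^3*h - 26*a^2*h^2 - 120*a*h^3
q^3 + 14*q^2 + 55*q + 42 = (q + 1)*(q + 6)*(q + 7)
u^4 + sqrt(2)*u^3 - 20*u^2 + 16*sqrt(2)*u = u*(u - 2*sqrt(2))*(u - sqrt(2))*(u + 4*sqrt(2))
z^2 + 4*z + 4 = (z + 2)^2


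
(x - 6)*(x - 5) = x^2 - 11*x + 30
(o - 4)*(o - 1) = o^2 - 5*o + 4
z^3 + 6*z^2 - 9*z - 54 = (z - 3)*(z + 3)*(z + 6)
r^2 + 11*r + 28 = (r + 4)*(r + 7)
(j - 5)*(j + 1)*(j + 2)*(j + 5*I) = j^4 - 2*j^3 + 5*I*j^3 - 13*j^2 - 10*I*j^2 - 10*j - 65*I*j - 50*I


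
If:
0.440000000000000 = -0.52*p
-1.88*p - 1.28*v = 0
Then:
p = -0.85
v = 1.24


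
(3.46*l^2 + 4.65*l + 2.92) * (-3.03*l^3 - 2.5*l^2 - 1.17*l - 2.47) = -10.4838*l^5 - 22.7395*l^4 - 24.5208*l^3 - 21.2867*l^2 - 14.9019*l - 7.2124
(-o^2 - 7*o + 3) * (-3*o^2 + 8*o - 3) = 3*o^4 + 13*o^3 - 62*o^2 + 45*o - 9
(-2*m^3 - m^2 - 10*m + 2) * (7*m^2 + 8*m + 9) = -14*m^5 - 23*m^4 - 96*m^3 - 75*m^2 - 74*m + 18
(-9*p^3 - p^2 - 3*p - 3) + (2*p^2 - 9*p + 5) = -9*p^3 + p^2 - 12*p + 2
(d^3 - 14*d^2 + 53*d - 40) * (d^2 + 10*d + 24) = d^5 - 4*d^4 - 63*d^3 + 154*d^2 + 872*d - 960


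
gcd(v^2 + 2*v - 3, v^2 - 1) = v - 1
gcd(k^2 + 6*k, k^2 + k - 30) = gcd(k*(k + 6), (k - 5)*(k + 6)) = k + 6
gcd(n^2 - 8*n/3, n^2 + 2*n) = n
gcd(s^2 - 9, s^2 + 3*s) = s + 3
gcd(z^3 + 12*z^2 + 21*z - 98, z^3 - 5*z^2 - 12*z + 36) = z - 2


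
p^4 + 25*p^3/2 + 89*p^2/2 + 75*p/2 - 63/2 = (p - 1/2)*(p + 3)^2*(p + 7)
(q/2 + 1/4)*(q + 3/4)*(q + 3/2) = q^3/2 + 11*q^2/8 + 9*q/8 + 9/32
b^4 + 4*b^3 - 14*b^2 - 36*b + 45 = (b - 3)*(b - 1)*(b + 3)*(b + 5)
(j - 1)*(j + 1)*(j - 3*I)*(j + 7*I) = j^4 + 4*I*j^3 + 20*j^2 - 4*I*j - 21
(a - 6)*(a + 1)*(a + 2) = a^3 - 3*a^2 - 16*a - 12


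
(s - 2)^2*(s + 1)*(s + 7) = s^4 + 4*s^3 - 21*s^2 + 4*s + 28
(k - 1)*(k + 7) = k^2 + 6*k - 7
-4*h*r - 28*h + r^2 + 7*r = (-4*h + r)*(r + 7)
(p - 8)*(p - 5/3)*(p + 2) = p^3 - 23*p^2/3 - 6*p + 80/3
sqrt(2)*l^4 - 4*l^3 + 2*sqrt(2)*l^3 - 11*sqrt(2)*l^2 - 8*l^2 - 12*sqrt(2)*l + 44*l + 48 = (l - 3)*(l + 4)*(l - 2*sqrt(2))*(sqrt(2)*l + sqrt(2))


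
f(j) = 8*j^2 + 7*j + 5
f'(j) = 16*j + 7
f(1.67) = 39.00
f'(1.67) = 33.72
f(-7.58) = 411.59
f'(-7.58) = -114.28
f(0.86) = 16.94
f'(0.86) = 20.76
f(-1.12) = 7.20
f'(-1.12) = -10.92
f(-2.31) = 31.52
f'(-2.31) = -29.96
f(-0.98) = 5.82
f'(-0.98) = -8.68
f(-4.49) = 134.85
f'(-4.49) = -64.84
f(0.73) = 14.37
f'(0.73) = 18.68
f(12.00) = 1241.00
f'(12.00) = 199.00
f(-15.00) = 1700.00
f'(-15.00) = -233.00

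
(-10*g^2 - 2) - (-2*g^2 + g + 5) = -8*g^2 - g - 7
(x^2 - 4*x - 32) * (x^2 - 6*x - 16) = x^4 - 10*x^3 - 24*x^2 + 256*x + 512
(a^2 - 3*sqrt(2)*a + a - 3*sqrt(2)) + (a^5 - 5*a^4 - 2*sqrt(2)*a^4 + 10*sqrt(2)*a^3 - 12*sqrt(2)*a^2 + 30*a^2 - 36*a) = a^5 - 5*a^4 - 2*sqrt(2)*a^4 + 10*sqrt(2)*a^3 - 12*sqrt(2)*a^2 + 31*a^2 - 35*a - 3*sqrt(2)*a - 3*sqrt(2)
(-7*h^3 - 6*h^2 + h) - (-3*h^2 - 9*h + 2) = -7*h^3 - 3*h^2 + 10*h - 2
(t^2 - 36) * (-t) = -t^3 + 36*t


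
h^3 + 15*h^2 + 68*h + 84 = (h + 2)*(h + 6)*(h + 7)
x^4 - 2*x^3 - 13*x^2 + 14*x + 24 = (x - 4)*(x - 2)*(x + 1)*(x + 3)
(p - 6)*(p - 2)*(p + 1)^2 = p^4 - 6*p^3 - 3*p^2 + 16*p + 12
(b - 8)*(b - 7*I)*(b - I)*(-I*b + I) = -I*b^4 - 8*b^3 + 9*I*b^3 + 72*b^2 - I*b^2 - 64*b - 63*I*b + 56*I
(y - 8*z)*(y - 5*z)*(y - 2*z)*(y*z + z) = y^4*z - 15*y^3*z^2 + y^3*z + 66*y^2*z^3 - 15*y^2*z^2 - 80*y*z^4 + 66*y*z^3 - 80*z^4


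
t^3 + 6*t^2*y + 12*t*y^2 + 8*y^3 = (t + 2*y)^3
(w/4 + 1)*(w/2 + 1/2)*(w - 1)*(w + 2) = w^4/8 + 3*w^3/4 + 7*w^2/8 - 3*w/4 - 1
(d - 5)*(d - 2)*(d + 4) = d^3 - 3*d^2 - 18*d + 40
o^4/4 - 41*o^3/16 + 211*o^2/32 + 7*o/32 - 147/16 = (o/4 + 1/4)*(o - 6)*(o - 7/2)*(o - 7/4)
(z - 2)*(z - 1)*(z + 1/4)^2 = z^4 - 5*z^3/2 + 9*z^2/16 + 13*z/16 + 1/8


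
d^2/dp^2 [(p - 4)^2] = 2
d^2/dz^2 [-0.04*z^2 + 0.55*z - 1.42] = -0.0800000000000000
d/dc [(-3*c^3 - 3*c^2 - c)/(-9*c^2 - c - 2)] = (27*c^4 + 6*c^3 + 12*c^2 + 12*c + 2)/(81*c^4 + 18*c^3 + 37*c^2 + 4*c + 4)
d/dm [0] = 0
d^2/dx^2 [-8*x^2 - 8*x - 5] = -16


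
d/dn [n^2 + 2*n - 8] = 2*n + 2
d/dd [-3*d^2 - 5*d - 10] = -6*d - 5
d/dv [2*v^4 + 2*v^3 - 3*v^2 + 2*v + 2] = 8*v^3 + 6*v^2 - 6*v + 2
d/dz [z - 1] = 1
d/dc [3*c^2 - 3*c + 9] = 6*c - 3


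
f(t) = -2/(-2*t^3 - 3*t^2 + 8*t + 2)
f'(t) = -2*(6*t^2 + 6*t - 8)/(-2*t^3 - 3*t^2 + 8*t + 2)^2 = 4*(-3*t^2 - 3*t + 4)/(2*t^3 + 3*t^2 - 8*t - 2)^2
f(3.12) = 0.03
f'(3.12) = -0.03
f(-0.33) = 2.24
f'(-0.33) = 23.30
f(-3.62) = -0.07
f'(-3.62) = -0.12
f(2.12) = 0.15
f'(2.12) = -0.34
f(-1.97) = 0.20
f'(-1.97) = -0.07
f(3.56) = 0.02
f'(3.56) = -0.02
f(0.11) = -0.70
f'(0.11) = 1.80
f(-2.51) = 0.37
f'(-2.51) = -1.03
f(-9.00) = 0.00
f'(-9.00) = 0.00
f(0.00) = -1.00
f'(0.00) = 4.00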